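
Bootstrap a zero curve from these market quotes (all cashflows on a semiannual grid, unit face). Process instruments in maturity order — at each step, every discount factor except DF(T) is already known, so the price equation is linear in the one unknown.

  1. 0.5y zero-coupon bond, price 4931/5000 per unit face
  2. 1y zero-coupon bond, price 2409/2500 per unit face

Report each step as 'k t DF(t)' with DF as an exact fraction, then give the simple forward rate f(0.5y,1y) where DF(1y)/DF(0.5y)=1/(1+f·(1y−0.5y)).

1 1/2 4931/5000
2 1 2409/2500
f(0.5y,1y) = ((4931/5000)/(2409/2500) − 1)/(1/2) = 113/2409 ≈ 4.6907%

step 1 [0.5y] zero: DF = P = 4931/5000 ≈ 0.986200
step 2 [1y] zero: DF = P = 2409/2500 ≈ 0.963600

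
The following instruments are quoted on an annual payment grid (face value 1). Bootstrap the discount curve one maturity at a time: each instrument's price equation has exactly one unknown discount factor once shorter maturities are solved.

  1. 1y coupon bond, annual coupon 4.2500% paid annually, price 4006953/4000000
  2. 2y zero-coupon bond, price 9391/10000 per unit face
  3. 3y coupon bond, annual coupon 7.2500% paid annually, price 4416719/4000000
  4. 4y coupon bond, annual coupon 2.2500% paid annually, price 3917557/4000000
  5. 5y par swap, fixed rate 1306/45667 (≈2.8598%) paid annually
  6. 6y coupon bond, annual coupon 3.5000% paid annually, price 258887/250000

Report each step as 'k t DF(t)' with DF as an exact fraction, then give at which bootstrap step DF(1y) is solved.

step 1 [1y] bond c/1=17/400: DF=(4006953/4000000 − 17/400·(0))/(1+17/400) = 9609/10000 ≈ 0.960900
step 2 [2y] zero: DF = P = 9391/10000 ≈ 0.939100
step 3 [3y] bond c/1=29/400: DF=(4416719/4000000 − 29/400·(0.960900+0.939100))/(1+29/400) = 9011/10000 ≈ 0.901100
step 4 [4y] bond c/1=9/400: DF=(3917557/4000000 − 9/400·(0.960900+0.939100+0.901100))/(1+9/400) = 4481/5000 ≈ 0.896200
step 5 [5y] swap r/1=1306/45667: DF=(1 − 1306/45667·(0.960900+0.939100+0.901100+0.896200))/(1+1306/45667) = 4347/5000 ≈ 0.869400
step 6 [6y] bond c/1=7/200: DF=(258887/250000 − 7/200·(0.960900+0.939100+0.901100+0.896200+0.869400))/(1+7/200) = 8461/10000 ≈ 0.846100

1 1 9609/10000
2 2 9391/10000
3 3 9011/10000
4 4 4481/5000
5 5 4347/5000
6 6 8461/10000
DF(1y) is solved at step 1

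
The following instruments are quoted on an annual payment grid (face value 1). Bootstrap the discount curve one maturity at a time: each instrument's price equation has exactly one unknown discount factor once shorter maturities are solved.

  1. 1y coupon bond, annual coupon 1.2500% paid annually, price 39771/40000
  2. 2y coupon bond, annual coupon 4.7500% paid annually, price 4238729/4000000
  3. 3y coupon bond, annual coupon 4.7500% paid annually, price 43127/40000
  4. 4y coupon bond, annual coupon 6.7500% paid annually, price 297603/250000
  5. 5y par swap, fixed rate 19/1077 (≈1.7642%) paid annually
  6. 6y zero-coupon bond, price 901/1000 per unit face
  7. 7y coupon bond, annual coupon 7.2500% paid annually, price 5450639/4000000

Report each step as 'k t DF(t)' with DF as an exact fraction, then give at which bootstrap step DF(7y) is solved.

1 1 491/500
2 2 9671/10000
3 3 9409/10000
4 4 2331/2500
5 5 2291/2500
6 6 901/1000
7 7 8893/10000
DF(7y) is solved at step 7

step 1 [1y] bond c/1=1/80: DF=(39771/40000 − 1/80·(0))/(1+1/80) = 491/500 ≈ 0.982000
step 2 [2y] bond c/1=19/400: DF=(4238729/4000000 − 19/400·(0.982000))/(1+19/400) = 9671/10000 ≈ 0.967100
step 3 [3y] bond c/1=19/400: DF=(43127/40000 − 19/400·(0.982000+0.967100))/(1+19/400) = 9409/10000 ≈ 0.940900
step 4 [4y] bond c/1=27/400: DF=(297603/250000 − 27/400·(0.982000+0.967100+0.940900))/(1+27/400) = 2331/2500 ≈ 0.932400
step 5 [5y] swap r/1=19/1077: DF=(1 − 19/1077·(0.982000+0.967100+0.940900+0.932400))/(1+19/1077) = 2291/2500 ≈ 0.916400
step 6 [6y] zero: DF = P = 901/1000 ≈ 0.901000
step 7 [7y] bond c/1=29/400: DF=(5450639/4000000 − 29/400·(0.982000+0.967100+0.940900+0.932400+0.916400+0.901000))/(1+29/400) = 8893/10000 ≈ 0.889300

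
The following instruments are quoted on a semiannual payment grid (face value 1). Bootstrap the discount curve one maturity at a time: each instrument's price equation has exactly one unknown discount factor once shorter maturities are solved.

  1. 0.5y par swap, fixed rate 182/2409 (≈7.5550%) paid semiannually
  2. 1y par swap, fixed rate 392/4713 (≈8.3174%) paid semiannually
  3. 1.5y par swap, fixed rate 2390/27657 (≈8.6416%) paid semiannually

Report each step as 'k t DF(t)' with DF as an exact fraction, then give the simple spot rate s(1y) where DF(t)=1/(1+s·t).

1 1/2 2409/2500
2 1 576/625
3 3/2 1761/2000
s(1y) = (1/(576/625) − 1)/(1) = 49/576 ≈ 8.5069%

step 1 [0.5y] swap r/2=91/2409: DF=(1 − 91/2409·(0))/(1+91/2409) = 2409/2500 ≈ 0.963600
step 2 [1y] swap r/2=196/4713: DF=(1 − 196/4713·(0.963600))/(1+196/4713) = 576/625 ≈ 0.921600
step 3 [1.5y] swap r/2=1195/27657: DF=(1 − 1195/27657·(0.963600+0.921600))/(1+1195/27657) = 1761/2000 ≈ 0.880500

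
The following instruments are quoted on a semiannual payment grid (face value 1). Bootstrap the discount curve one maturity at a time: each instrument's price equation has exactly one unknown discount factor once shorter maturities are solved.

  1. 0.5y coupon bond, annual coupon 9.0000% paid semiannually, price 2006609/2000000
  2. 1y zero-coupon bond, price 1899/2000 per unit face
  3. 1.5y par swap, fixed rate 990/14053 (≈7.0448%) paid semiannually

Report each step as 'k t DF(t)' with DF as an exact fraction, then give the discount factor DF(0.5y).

step 1 [0.5y] bond c/2=9/200: DF=(2006609/2000000 − 9/200·(0))/(1+9/200) = 9601/10000 ≈ 0.960100
step 2 [1y] zero: DF = P = 1899/2000 ≈ 0.949500
step 3 [1.5y] swap r/2=495/14053: DF=(1 − 495/14053·(0.960100+0.949500))/(1+495/14053) = 901/1000 ≈ 0.901000

1 1/2 9601/10000
2 1 1899/2000
3 3/2 901/1000
DF(0.5y) = 9601/10000 ≈ 0.960100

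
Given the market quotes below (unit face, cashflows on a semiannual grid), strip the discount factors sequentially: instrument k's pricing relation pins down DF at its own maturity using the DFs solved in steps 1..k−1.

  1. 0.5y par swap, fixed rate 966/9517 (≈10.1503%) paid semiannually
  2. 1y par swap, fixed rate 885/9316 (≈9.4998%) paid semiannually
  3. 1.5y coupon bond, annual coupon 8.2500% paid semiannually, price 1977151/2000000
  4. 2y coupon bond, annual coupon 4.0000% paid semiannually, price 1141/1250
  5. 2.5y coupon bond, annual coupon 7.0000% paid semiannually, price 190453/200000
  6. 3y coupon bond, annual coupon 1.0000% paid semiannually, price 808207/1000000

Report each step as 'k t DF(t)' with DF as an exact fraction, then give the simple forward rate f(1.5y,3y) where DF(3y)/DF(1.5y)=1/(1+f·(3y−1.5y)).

1 1/2 9517/10000
2 1 1823/2000
3 3/2 2189/2500
4 2 2103/2500
5 5/2 799/1000
6 3 489/625
f(1.5y,3y) = ((2189/2500)/(489/625) − 1)/(3/2) = 233/2934 ≈ 7.9414%

step 1 [0.5y] swap r/2=483/9517: DF=(1 − 483/9517·(0))/(1+483/9517) = 9517/10000 ≈ 0.951700
step 2 [1y] swap r/2=885/18632: DF=(1 − 885/18632·(0.951700))/(1+885/18632) = 1823/2000 ≈ 0.911500
step 3 [1.5y] bond c/2=33/800: DF=(1977151/2000000 − 33/800·(0.951700+0.911500))/(1+33/800) = 2189/2500 ≈ 0.875600
step 4 [2y] bond c/2=1/50: DF=(1141/1250 − 1/50·(0.951700+0.911500+0.875600))/(1+1/50) = 2103/2500 ≈ 0.841200
step 5 [2.5y] bond c/2=7/200: DF=(190453/200000 − 7/200·(0.951700+0.911500+0.875600+0.841200))/(1+7/200) = 799/1000 ≈ 0.799000
step 6 [3y] bond c/2=1/200: DF=(808207/1000000 − 1/200·(0.951700+0.911500+0.875600+0.841200+0.799000))/(1+1/200) = 489/625 ≈ 0.782400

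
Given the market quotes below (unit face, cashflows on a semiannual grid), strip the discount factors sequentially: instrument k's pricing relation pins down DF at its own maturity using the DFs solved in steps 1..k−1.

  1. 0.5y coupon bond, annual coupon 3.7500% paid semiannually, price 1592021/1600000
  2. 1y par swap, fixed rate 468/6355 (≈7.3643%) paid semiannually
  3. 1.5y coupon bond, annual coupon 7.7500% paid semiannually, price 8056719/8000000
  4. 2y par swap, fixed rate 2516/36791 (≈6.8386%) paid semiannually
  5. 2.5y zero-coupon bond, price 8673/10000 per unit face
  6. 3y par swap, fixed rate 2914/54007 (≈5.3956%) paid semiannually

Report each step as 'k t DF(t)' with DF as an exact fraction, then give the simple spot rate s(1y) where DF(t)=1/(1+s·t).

step 1 [0.5y] bond c/2=3/160: DF=(1592021/1600000 − 3/160·(0))/(1+3/160) = 9767/10000 ≈ 0.976700
step 2 [1y] swap r/2=234/6355: DF=(1 − 234/6355·(0.976700))/(1+234/6355) = 4649/5000 ≈ 0.929800
step 3 [1.5y] bond c/2=31/800: DF=(8056719/8000000 − 31/800·(0.976700+0.929800))/(1+31/800) = 1123/1250 ≈ 0.898400
step 4 [2y] swap r/2=1258/36791: DF=(1 − 1258/36791·(0.976700+0.929800+0.898400))/(1+1258/36791) = 4371/5000 ≈ 0.874200
step 5 [2.5y] zero: DF = P = 8673/10000 ≈ 0.867300
step 6 [3y] swap r/2=1457/54007: DF=(1 − 1457/54007·(0.976700+0.929800+0.898400+0.874200+0.867300))/(1+1457/54007) = 8543/10000 ≈ 0.854300

1 1/2 9767/10000
2 1 4649/5000
3 3/2 1123/1250
4 2 4371/5000
5 5/2 8673/10000
6 3 8543/10000
s(1y) = (1/(4649/5000) − 1)/(1) = 351/4649 ≈ 7.5500%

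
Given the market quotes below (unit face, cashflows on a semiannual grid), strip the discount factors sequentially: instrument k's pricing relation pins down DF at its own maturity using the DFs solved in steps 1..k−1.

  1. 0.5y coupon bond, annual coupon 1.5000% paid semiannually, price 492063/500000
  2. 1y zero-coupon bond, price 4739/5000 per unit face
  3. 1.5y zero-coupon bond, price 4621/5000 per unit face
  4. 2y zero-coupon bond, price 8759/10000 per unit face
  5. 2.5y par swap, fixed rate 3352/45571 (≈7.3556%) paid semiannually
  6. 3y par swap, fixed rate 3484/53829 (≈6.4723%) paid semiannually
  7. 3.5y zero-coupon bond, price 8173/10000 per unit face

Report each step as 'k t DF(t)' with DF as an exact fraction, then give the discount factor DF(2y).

step 1 [0.5y] bond c/2=3/400: DF=(492063/500000 − 3/400·(0))/(1+3/400) = 1221/1250 ≈ 0.976800
step 2 [1y] zero: DF = P = 4739/5000 ≈ 0.947800
step 3 [1.5y] zero: DF = P = 4621/5000 ≈ 0.924200
step 4 [2y] zero: DF = P = 8759/10000 ≈ 0.875900
step 5 [2.5y] swap r/2=1676/45571: DF=(1 − 1676/45571·(0.976800+0.947800+0.924200+0.875900))/(1+1676/45571) = 2081/2500 ≈ 0.832400
step 6 [3y] swap r/2=1742/53829: DF=(1 − 1742/53829·(0.976800+0.947800+0.924200+0.875900+0.832400))/(1+1742/53829) = 4129/5000 ≈ 0.825800
step 7 [3.5y] zero: DF = P = 8173/10000 ≈ 0.817300

1 1/2 1221/1250
2 1 4739/5000
3 3/2 4621/5000
4 2 8759/10000
5 5/2 2081/2500
6 3 4129/5000
7 7/2 8173/10000
DF(2y) = 8759/10000 ≈ 0.875900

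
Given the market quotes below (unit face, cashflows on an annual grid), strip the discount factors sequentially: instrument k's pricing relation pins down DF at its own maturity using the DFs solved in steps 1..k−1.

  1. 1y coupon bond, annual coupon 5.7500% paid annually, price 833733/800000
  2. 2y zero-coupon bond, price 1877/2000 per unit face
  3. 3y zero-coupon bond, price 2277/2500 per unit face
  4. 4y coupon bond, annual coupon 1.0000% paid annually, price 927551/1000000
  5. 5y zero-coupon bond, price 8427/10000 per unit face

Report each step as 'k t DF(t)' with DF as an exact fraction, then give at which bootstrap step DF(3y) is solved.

1 1 1971/2000
2 2 1877/2000
3 3 2277/2500
4 4 8903/10000
5 5 8427/10000
DF(3y) is solved at step 3

step 1 [1y] bond c/1=23/400: DF=(833733/800000 − 23/400·(0))/(1+23/400) = 1971/2000 ≈ 0.985500
step 2 [2y] zero: DF = P = 1877/2000 ≈ 0.938500
step 3 [3y] zero: DF = P = 2277/2500 ≈ 0.910800
step 4 [4y] bond c/1=1/100: DF=(927551/1000000 − 1/100·(0.985500+0.938500+0.910800))/(1+1/100) = 8903/10000 ≈ 0.890300
step 5 [5y] zero: DF = P = 8427/10000 ≈ 0.842700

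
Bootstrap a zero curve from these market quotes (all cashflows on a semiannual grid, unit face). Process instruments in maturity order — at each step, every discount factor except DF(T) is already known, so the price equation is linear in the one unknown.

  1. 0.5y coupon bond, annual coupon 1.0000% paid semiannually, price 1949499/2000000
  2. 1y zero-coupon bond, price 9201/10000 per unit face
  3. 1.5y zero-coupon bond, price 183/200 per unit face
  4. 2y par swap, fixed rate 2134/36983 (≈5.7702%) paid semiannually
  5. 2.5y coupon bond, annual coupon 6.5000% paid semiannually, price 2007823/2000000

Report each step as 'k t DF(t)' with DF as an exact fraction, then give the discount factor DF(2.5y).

step 1 [0.5y] bond c/2=1/200: DF=(1949499/2000000 − 1/200·(0))/(1+1/200) = 9699/10000 ≈ 0.969900
step 2 [1y] zero: DF = P = 9201/10000 ≈ 0.920100
step 3 [1.5y] zero: DF = P = 183/200 ≈ 0.915000
step 4 [2y] swap r/2=1067/36983: DF=(1 − 1067/36983·(0.969900+0.920100+0.915000))/(1+1067/36983) = 8933/10000 ≈ 0.893300
step 5 [2.5y] bond c/2=13/400: DF=(2007823/2000000 − 13/400·(0.969900+0.920100+0.915000+0.893300))/(1+13/400) = 8559/10000 ≈ 0.855900

1 1/2 9699/10000
2 1 9201/10000
3 3/2 183/200
4 2 8933/10000
5 5/2 8559/10000
DF(2.5y) = 8559/10000 ≈ 0.855900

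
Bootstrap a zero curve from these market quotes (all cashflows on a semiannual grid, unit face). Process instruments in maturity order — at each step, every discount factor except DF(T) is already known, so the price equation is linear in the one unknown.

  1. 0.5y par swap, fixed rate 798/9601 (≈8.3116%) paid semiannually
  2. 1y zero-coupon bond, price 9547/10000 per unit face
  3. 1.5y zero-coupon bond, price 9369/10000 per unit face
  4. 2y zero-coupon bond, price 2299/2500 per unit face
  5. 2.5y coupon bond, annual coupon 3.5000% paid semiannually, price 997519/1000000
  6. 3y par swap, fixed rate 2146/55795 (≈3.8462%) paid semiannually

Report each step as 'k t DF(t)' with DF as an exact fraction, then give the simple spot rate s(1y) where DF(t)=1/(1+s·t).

1 1/2 9601/10000
2 1 9547/10000
3 3/2 9369/10000
4 2 2299/2500
5 5/2 1831/2000
6 3 8927/10000
s(1y) = (1/(9547/10000) − 1)/(1) = 453/9547 ≈ 4.7449%

step 1 [0.5y] swap r/2=399/9601: DF=(1 − 399/9601·(0))/(1+399/9601) = 9601/10000 ≈ 0.960100
step 2 [1y] zero: DF = P = 9547/10000 ≈ 0.954700
step 3 [1.5y] zero: DF = P = 9369/10000 ≈ 0.936900
step 4 [2y] zero: DF = P = 2299/2500 ≈ 0.919600
step 5 [2.5y] bond c/2=7/400: DF=(997519/1000000 − 7/400·(0.960100+0.954700+0.936900+0.919600))/(1+7/400) = 1831/2000 ≈ 0.915500
step 6 [3y] swap r/2=1073/55795: DF=(1 − 1073/55795·(0.960100+0.954700+0.936900+0.919600+0.915500))/(1+1073/55795) = 8927/10000 ≈ 0.892700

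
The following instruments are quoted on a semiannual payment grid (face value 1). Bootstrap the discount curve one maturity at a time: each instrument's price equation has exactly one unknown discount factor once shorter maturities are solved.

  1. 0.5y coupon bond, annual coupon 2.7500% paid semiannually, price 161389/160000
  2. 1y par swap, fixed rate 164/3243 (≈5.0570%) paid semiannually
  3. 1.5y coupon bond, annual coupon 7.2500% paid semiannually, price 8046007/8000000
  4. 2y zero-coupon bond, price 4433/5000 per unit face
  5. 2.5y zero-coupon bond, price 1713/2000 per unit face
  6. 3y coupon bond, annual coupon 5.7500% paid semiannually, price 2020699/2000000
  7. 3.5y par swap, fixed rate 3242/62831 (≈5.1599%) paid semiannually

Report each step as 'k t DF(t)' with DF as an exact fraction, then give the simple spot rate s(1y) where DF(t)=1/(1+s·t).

1 1/2 199/200
2 1 2377/2500
3 3/2 361/400
4 2 4433/5000
5 5/2 1713/2000
6 3 4269/5000
7 7/2 8379/10000
s(1y) = (1/(2377/2500) − 1)/(1) = 123/2377 ≈ 5.1746%

step 1 [0.5y] bond c/2=11/800: DF=(161389/160000 − 11/800·(0))/(1+11/800) = 199/200 ≈ 0.995000
step 2 [1y] swap r/2=82/3243: DF=(1 − 82/3243·(0.995000))/(1+82/3243) = 2377/2500 ≈ 0.950800
step 3 [1.5y] bond c/2=29/800: DF=(8046007/8000000 − 29/800·(0.995000+0.950800))/(1+29/800) = 361/400 ≈ 0.902500
step 4 [2y] zero: DF = P = 4433/5000 ≈ 0.886600
step 5 [2.5y] zero: DF = P = 1713/2000 ≈ 0.856500
step 6 [3y] bond c/2=23/800: DF=(2020699/2000000 − 23/800·(0.995000+0.950800+0.902500+0.886600+0.856500))/(1+23/800) = 4269/5000 ≈ 0.853800
step 7 [3.5y] swap r/2=1621/62831: DF=(1 − 1621/62831·(0.995000+0.950800+0.902500+0.886600+0.856500+0.853800))/(1+1621/62831) = 8379/10000 ≈ 0.837900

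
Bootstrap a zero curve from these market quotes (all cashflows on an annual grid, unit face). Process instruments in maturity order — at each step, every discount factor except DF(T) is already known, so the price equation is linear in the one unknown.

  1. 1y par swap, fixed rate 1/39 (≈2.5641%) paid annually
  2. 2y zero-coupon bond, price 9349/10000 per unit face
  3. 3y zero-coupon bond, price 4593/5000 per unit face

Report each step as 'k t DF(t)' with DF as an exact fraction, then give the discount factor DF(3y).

step 1 [1y] swap r/1=1/39: DF=(1 − 1/39·(0))/(1+1/39) = 39/40 ≈ 0.975000
step 2 [2y] zero: DF = P = 9349/10000 ≈ 0.934900
step 3 [3y] zero: DF = P = 4593/5000 ≈ 0.918600

1 1 39/40
2 2 9349/10000
3 3 4593/5000
DF(3y) = 4593/5000 ≈ 0.918600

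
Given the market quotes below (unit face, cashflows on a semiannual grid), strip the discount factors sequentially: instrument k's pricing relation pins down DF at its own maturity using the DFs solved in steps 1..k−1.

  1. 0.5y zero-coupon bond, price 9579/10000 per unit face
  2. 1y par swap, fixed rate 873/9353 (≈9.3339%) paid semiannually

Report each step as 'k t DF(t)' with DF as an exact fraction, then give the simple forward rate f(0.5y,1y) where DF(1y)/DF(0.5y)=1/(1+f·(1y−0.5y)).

step 1 [0.5y] zero: DF = P = 9579/10000 ≈ 0.957900
step 2 [1y] swap r/2=873/18706: DF=(1 − 873/18706·(0.957900))/(1+873/18706) = 9127/10000 ≈ 0.912700

1 1/2 9579/10000
2 1 9127/10000
f(0.5y,1y) = ((9579/10000)/(9127/10000) − 1)/(1/2) = 904/9127 ≈ 9.9047%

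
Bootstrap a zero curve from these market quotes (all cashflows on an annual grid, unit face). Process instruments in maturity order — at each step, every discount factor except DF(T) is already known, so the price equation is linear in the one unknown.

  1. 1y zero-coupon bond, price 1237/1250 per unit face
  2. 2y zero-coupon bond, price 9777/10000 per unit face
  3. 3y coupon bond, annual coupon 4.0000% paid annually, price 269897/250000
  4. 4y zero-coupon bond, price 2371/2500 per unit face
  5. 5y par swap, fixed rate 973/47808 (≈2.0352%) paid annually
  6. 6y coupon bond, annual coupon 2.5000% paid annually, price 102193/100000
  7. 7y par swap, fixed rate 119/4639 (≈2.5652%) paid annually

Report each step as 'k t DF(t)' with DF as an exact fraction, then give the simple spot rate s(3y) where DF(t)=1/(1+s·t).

1 1 1237/1250
2 2 9777/10000
3 3 1203/1250
4 4 2371/2500
5 5 9027/10000
6 6 2201/2500
7 7 4167/5000
s(3y) = (1/(1203/1250) − 1)/(3) = 47/3609 ≈ 1.3023%

step 1 [1y] zero: DF = P = 1237/1250 ≈ 0.989600
step 2 [2y] zero: DF = P = 9777/10000 ≈ 0.977700
step 3 [3y] bond c/1=1/25: DF=(269897/250000 − 1/25·(0.989600+0.977700))/(1+1/25) = 1203/1250 ≈ 0.962400
step 4 [4y] zero: DF = P = 2371/2500 ≈ 0.948400
step 5 [5y] swap r/1=973/47808: DF=(1 − 973/47808·(0.989600+0.977700+0.962400+0.948400))/(1+973/47808) = 9027/10000 ≈ 0.902700
step 6 [6y] bond c/1=1/40: DF=(102193/100000 − 1/40·(0.989600+0.977700+0.962400+0.948400+0.902700))/(1+1/40) = 2201/2500 ≈ 0.880400
step 7 [7y] swap r/1=119/4639: DF=(1 − 119/4639·(0.989600+0.977700+0.962400+0.948400+0.902700+0.880400))/(1+119/4639) = 4167/5000 ≈ 0.833400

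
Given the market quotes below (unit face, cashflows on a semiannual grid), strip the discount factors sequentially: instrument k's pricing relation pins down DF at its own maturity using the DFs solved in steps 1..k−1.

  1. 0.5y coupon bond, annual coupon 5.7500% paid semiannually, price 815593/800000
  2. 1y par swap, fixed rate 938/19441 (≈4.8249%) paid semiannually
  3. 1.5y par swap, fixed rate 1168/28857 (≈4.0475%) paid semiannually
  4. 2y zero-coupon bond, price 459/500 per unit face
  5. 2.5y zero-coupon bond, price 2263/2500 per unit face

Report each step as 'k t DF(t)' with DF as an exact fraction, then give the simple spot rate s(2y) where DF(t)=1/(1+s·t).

step 1 [0.5y] bond c/2=23/800: DF=(815593/800000 − 23/800·(0))/(1+23/800) = 991/1000 ≈ 0.991000
step 2 [1y] swap r/2=469/19441: DF=(1 − 469/19441·(0.991000))/(1+469/19441) = 9531/10000 ≈ 0.953100
step 3 [1.5y] swap r/2=584/28857: DF=(1 − 584/28857·(0.991000+0.953100))/(1+584/28857) = 1177/1250 ≈ 0.941600
step 4 [2y] zero: DF = P = 459/500 ≈ 0.918000
step 5 [2.5y] zero: DF = P = 2263/2500 ≈ 0.905200

1 1/2 991/1000
2 1 9531/10000
3 3/2 1177/1250
4 2 459/500
5 5/2 2263/2500
s(2y) = (1/(459/500) − 1)/(2) = 41/918 ≈ 4.4662%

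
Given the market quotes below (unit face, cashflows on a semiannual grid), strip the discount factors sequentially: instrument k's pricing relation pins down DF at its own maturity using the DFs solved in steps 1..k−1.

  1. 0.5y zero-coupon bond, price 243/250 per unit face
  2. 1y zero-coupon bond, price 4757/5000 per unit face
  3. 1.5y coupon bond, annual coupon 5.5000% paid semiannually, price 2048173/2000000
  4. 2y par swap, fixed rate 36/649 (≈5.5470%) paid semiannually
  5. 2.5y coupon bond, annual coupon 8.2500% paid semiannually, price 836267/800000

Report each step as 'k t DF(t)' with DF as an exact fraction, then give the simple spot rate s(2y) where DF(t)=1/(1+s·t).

1 1/2 243/250
2 1 4757/5000
3 3/2 2363/2500
4 2 2239/2500
5 5/2 2137/2500
s(2y) = (1/(2239/2500) − 1)/(2) = 261/4478 ≈ 5.8285%

step 1 [0.5y] zero: DF = P = 243/250 ≈ 0.972000
step 2 [1y] zero: DF = P = 4757/5000 ≈ 0.951400
step 3 [1.5y] bond c/2=11/400: DF=(2048173/2000000 − 11/400·(0.972000+0.951400))/(1+11/400) = 2363/2500 ≈ 0.945200
step 4 [2y] swap r/2=18/649: DF=(1 − 18/649·(0.972000+0.951400+0.945200))/(1+18/649) = 2239/2500 ≈ 0.895600
step 5 [2.5y] bond c/2=33/800: DF=(836267/800000 − 33/800·(0.972000+0.951400+0.945200+0.895600))/(1+33/800) = 2137/2500 ≈ 0.854800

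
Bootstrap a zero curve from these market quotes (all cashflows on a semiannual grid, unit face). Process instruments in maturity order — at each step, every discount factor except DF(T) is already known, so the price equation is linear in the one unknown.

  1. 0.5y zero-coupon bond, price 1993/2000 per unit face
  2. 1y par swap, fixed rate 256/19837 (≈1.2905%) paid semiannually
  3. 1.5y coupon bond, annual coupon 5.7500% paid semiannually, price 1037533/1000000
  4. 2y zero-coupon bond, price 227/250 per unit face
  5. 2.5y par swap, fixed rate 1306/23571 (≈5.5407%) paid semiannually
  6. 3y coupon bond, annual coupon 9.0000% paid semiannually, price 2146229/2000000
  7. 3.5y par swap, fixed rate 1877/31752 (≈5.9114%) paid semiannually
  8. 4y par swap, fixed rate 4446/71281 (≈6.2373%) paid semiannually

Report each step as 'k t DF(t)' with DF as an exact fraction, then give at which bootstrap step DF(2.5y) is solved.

step 1 [0.5y] zero: DF = P = 1993/2000 ≈ 0.996500
step 2 [1y] swap r/2=128/19837: DF=(1 − 128/19837·(0.996500))/(1+128/19837) = 617/625 ≈ 0.987200
step 3 [1.5y] bond c/2=23/800: DF=(1037533/1000000 − 23/800·(0.996500+0.987200))/(1+23/800) = 9531/10000 ≈ 0.953100
step 4 [2y] zero: DF = P = 227/250 ≈ 0.908000
step 5 [2.5y] swap r/2=653/23571: DF=(1 − 653/23571·(0.996500+0.987200+0.953100+0.908000))/(1+653/23571) = 4347/5000 ≈ 0.869400
step 6 [3y] bond c/2=9/200: DF=(2146229/2000000 − 9/200·(0.996500+0.987200+0.953100+0.908000+0.869400))/(1+9/200) = 8239/10000 ≈ 0.823900
step 7 [3.5y] swap r/2=1877/63504: DF=(1 − 1877/63504·(0.996500+0.987200+0.953100+0.908000+0.869400+0.823900))/(1+1877/63504) = 8123/10000 ≈ 0.812300
step 8 [4y] swap r/2=2223/71281: DF=(1 − 2223/71281·(0.996500+0.987200+0.953100+0.908000+0.869400+0.823900+0.812300))/(1+2223/71281) = 7777/10000 ≈ 0.777700

1 1/2 1993/2000
2 1 617/625
3 3/2 9531/10000
4 2 227/250
5 5/2 4347/5000
6 3 8239/10000
7 7/2 8123/10000
8 4 7777/10000
DF(2.5y) is solved at step 5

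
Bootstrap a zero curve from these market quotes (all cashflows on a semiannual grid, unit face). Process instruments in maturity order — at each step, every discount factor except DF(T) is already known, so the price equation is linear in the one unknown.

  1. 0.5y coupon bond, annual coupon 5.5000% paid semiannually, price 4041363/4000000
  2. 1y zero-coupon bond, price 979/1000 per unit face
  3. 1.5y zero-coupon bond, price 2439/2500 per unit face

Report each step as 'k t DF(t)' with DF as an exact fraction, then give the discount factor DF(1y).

1 1/2 9833/10000
2 1 979/1000
3 3/2 2439/2500
DF(1y) = 979/1000 ≈ 0.979000

step 1 [0.5y] bond c/2=11/400: DF=(4041363/4000000 − 11/400·(0))/(1+11/400) = 9833/10000 ≈ 0.983300
step 2 [1y] zero: DF = P = 979/1000 ≈ 0.979000
step 3 [1.5y] zero: DF = P = 2439/2500 ≈ 0.975600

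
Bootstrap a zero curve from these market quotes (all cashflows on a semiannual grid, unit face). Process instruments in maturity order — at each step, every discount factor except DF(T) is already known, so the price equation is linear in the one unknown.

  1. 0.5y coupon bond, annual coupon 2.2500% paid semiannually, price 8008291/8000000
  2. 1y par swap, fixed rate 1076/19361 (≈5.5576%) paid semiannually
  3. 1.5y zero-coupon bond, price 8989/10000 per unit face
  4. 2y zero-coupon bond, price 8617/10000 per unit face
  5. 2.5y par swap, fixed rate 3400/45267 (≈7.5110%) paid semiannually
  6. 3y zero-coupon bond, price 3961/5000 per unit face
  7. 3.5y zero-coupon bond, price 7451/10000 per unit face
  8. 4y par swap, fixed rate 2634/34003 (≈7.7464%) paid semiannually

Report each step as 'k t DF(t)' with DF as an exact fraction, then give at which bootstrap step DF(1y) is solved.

step 1 [0.5y] bond c/2=9/800: DF=(8008291/8000000 − 9/800·(0))/(1+9/800) = 9899/10000 ≈ 0.989900
step 2 [1y] swap r/2=538/19361: DF=(1 − 538/19361·(0.989900))/(1+538/19361) = 4731/5000 ≈ 0.946200
step 3 [1.5y] zero: DF = P = 8989/10000 ≈ 0.898900
step 4 [2y] zero: DF = P = 8617/10000 ≈ 0.861700
step 5 [2.5y] swap r/2=1700/45267: DF=(1 − 1700/45267·(0.989900+0.946200+0.898900+0.861700))/(1+1700/45267) = 83/100 ≈ 0.830000
step 6 [3y] zero: DF = P = 3961/5000 ≈ 0.792200
step 7 [3.5y] zero: DF = P = 7451/10000 ≈ 0.745100
step 8 [4y] swap r/2=1317/34003: DF=(1 − 1317/34003·(0.989900+0.946200+0.898900+0.861700+0.830000+0.792200+0.745100))/(1+1317/34003) = 3683/5000 ≈ 0.736600

1 1/2 9899/10000
2 1 4731/5000
3 3/2 8989/10000
4 2 8617/10000
5 5/2 83/100
6 3 3961/5000
7 7/2 7451/10000
8 4 3683/5000
DF(1y) is solved at step 2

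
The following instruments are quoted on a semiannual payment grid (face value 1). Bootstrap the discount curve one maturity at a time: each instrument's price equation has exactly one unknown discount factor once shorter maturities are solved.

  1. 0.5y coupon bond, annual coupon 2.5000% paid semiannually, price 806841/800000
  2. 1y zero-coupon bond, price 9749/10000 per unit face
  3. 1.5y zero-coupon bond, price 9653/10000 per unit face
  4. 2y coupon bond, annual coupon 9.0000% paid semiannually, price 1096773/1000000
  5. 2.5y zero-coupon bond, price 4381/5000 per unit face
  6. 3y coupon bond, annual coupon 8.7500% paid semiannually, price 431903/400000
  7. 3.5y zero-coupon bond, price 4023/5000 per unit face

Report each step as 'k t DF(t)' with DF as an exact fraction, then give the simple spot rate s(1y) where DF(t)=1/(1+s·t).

1 1/2 9961/10000
2 1 9749/10000
3 3/2 9653/10000
4 2 9231/10000
5 5/2 4381/5000
6 3 209/250
7 7/2 4023/5000
s(1y) = (1/(9749/10000) − 1)/(1) = 251/9749 ≈ 2.5746%

step 1 [0.5y] bond c/2=1/80: DF=(806841/800000 − 1/80·(0))/(1+1/80) = 9961/10000 ≈ 0.996100
step 2 [1y] zero: DF = P = 9749/10000 ≈ 0.974900
step 3 [1.5y] zero: DF = P = 9653/10000 ≈ 0.965300
step 4 [2y] bond c/2=9/200: DF=(1096773/1000000 − 9/200·(0.996100+0.974900+0.965300))/(1+9/200) = 9231/10000 ≈ 0.923100
step 5 [2.5y] zero: DF = P = 4381/5000 ≈ 0.876200
step 6 [3y] bond c/2=7/160: DF=(431903/400000 − 7/160·(0.996100+0.974900+0.965300+0.923100+0.876200))/(1+7/160) = 209/250 ≈ 0.836000
step 7 [3.5y] zero: DF = P = 4023/5000 ≈ 0.804600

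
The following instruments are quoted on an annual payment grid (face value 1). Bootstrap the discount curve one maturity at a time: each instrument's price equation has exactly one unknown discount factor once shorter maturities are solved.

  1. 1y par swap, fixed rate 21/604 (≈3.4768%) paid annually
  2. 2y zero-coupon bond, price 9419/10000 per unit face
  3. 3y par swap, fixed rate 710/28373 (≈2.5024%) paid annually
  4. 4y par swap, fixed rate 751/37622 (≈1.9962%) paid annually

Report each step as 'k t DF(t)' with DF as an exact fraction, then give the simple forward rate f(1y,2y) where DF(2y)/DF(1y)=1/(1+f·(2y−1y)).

1 1 604/625
2 2 9419/10000
3 3 929/1000
4 4 9249/10000
f(1y,2y) = ((604/625)/(9419/10000) − 1)/(1) = 245/9419 ≈ 2.6011%

step 1 [1y] swap r/1=21/604: DF=(1 − 21/604·(0))/(1+21/604) = 604/625 ≈ 0.966400
step 2 [2y] zero: DF = P = 9419/10000 ≈ 0.941900
step 3 [3y] swap r/1=710/28373: DF=(1 − 710/28373·(0.966400+0.941900))/(1+710/28373) = 929/1000 ≈ 0.929000
step 4 [4y] swap r/1=751/37622: DF=(1 − 751/37622·(0.966400+0.941900+0.929000))/(1+751/37622) = 9249/10000 ≈ 0.924900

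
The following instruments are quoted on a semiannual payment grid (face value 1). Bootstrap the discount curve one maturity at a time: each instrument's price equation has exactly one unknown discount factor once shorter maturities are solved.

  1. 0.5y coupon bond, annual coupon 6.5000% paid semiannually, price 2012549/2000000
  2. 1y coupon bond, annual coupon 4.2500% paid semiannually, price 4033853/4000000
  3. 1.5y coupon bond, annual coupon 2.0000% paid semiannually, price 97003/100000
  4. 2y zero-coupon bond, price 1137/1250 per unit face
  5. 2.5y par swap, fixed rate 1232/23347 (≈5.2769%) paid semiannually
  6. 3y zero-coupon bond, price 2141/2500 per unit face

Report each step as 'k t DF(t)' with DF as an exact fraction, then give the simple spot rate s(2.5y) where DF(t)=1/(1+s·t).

1 1/2 4873/5000
2 1 1209/1250
3 3/2 2353/2500
4 2 1137/1250
5 5/2 548/625
6 3 2141/2500
s(2.5y) = (1/(548/625) − 1)/(5/2) = 77/1370 ≈ 5.6204%

step 1 [0.5y] bond c/2=13/400: DF=(2012549/2000000 − 13/400·(0))/(1+13/400) = 4873/5000 ≈ 0.974600
step 2 [1y] bond c/2=17/800: DF=(4033853/4000000 − 17/800·(0.974600))/(1+17/800) = 1209/1250 ≈ 0.967200
step 3 [1.5y] bond c/2=1/100: DF=(97003/100000 − 1/100·(0.974600+0.967200))/(1+1/100) = 2353/2500 ≈ 0.941200
step 4 [2y] zero: DF = P = 1137/1250 ≈ 0.909600
step 5 [2.5y] swap r/2=616/23347: DF=(1 − 616/23347·(0.974600+0.967200+0.941200+0.909600))/(1+616/23347) = 548/625 ≈ 0.876800
step 6 [3y] zero: DF = P = 2141/2500 ≈ 0.856400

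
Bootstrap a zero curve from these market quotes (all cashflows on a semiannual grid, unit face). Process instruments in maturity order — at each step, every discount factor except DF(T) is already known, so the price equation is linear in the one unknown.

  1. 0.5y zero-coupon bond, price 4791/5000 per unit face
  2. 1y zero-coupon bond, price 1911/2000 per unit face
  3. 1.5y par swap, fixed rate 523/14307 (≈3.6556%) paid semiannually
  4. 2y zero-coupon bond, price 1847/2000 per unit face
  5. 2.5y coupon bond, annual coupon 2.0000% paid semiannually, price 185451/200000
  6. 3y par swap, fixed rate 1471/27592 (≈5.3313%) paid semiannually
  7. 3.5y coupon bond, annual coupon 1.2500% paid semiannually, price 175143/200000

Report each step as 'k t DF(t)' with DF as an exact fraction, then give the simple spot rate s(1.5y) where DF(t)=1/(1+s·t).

step 1 [0.5y] zero: DF = P = 4791/5000 ≈ 0.958200
step 2 [1y] zero: DF = P = 1911/2000 ≈ 0.955500
step 3 [1.5y] swap r/2=523/28614: DF=(1 − 523/28614·(0.958200+0.955500))/(1+523/28614) = 9477/10000 ≈ 0.947700
step 4 [2y] zero: DF = P = 1847/2000 ≈ 0.923500
step 5 [2.5y] bond c/2=1/100: DF=(185451/200000 − 1/100·(0.958200+0.955500+0.947700+0.923500))/(1+1/100) = 4403/5000 ≈ 0.880600
step 6 [3y] swap r/2=1471/55184: DF=(1 − 1471/55184·(0.958200+0.955500+0.947700+0.923500+0.880600))/(1+1471/55184) = 8529/10000 ≈ 0.852900
step 7 [3.5y] bond c/2=1/160: DF=(175143/200000 − 1/160·(0.958200+0.955500+0.947700+0.923500+0.880600+0.852900))/(1+1/160) = 209/250 ≈ 0.836000

1 1/2 4791/5000
2 1 1911/2000
3 3/2 9477/10000
4 2 1847/2000
5 5/2 4403/5000
6 3 8529/10000
7 7/2 209/250
s(1.5y) = (1/(9477/10000) − 1)/(3/2) = 1046/28431 ≈ 3.6791%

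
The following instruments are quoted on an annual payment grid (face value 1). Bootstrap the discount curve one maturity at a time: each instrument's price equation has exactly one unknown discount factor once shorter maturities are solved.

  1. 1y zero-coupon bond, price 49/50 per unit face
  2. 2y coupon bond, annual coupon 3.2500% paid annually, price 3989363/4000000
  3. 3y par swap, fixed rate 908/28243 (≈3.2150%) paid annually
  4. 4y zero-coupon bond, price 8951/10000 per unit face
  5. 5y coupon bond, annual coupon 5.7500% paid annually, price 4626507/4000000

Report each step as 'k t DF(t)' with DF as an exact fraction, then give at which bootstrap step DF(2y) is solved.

step 1 [1y] zero: DF = P = 49/50 ≈ 0.980000
step 2 [2y] bond c/1=13/400: DF=(3989363/4000000 − 13/400·(0.980000))/(1+13/400) = 9351/10000 ≈ 0.935100
step 3 [3y] swap r/1=908/28243: DF=(1 − 908/28243·(0.980000+0.935100))/(1+908/28243) = 2273/2500 ≈ 0.909200
step 4 [4y] zero: DF = P = 8951/10000 ≈ 0.895100
step 5 [5y] bond c/1=23/400: DF=(4626507/4000000 − 23/400·(0.980000+0.935100+0.909200+0.895100))/(1+23/400) = 1783/2000 ≈ 0.891500

1 1 49/50
2 2 9351/10000
3 3 2273/2500
4 4 8951/10000
5 5 1783/2000
DF(2y) is solved at step 2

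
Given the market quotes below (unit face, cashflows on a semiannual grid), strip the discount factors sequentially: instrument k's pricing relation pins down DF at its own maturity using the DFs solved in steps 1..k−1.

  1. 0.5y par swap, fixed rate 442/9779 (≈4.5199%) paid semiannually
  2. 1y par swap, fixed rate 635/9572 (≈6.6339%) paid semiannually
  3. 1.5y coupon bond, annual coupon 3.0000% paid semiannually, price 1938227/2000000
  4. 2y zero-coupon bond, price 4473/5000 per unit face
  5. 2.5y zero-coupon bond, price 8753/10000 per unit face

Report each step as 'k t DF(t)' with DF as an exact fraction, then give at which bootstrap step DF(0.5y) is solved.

step 1 [0.5y] swap r/2=221/9779: DF=(1 − 221/9779·(0))/(1+221/9779) = 9779/10000 ≈ 0.977900
step 2 [1y] swap r/2=635/19144: DF=(1 − 635/19144·(0.977900))/(1+635/19144) = 1873/2000 ≈ 0.936500
step 3 [1.5y] bond c/2=3/200: DF=(1938227/2000000 − 3/200·(0.977900+0.936500))/(1+3/200) = 1853/2000 ≈ 0.926500
step 4 [2y] zero: DF = P = 4473/5000 ≈ 0.894600
step 5 [2.5y] zero: DF = P = 8753/10000 ≈ 0.875300

1 1/2 9779/10000
2 1 1873/2000
3 3/2 1853/2000
4 2 4473/5000
5 5/2 8753/10000
DF(0.5y) is solved at step 1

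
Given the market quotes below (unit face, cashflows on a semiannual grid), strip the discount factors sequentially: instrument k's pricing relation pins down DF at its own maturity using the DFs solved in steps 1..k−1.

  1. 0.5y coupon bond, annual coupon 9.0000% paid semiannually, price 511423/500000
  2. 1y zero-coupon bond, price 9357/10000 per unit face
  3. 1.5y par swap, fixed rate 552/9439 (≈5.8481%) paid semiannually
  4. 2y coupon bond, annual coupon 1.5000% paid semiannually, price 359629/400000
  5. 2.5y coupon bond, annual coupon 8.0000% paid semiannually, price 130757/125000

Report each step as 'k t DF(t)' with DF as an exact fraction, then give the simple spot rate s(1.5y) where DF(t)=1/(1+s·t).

1 1/2 2447/2500
2 1 9357/10000
3 3/2 2293/2500
4 2 8713/10000
5 5/2 4317/5000
s(1.5y) = (1/(2293/2500) − 1)/(3/2) = 138/2293 ≈ 6.0183%

step 1 [0.5y] bond c/2=9/200: DF=(511423/500000 − 9/200·(0))/(1+9/200) = 2447/2500 ≈ 0.978800
step 2 [1y] zero: DF = P = 9357/10000 ≈ 0.935700
step 3 [1.5y] swap r/2=276/9439: DF=(1 − 276/9439·(0.978800+0.935700))/(1+276/9439) = 2293/2500 ≈ 0.917200
step 4 [2y] bond c/2=3/400: DF=(359629/400000 − 3/400·(0.978800+0.935700+0.917200))/(1+3/400) = 8713/10000 ≈ 0.871300
step 5 [2.5y] bond c/2=1/25: DF=(130757/125000 − 1/25·(0.978800+0.935700+0.917200+0.871300))/(1+1/25) = 4317/5000 ≈ 0.863400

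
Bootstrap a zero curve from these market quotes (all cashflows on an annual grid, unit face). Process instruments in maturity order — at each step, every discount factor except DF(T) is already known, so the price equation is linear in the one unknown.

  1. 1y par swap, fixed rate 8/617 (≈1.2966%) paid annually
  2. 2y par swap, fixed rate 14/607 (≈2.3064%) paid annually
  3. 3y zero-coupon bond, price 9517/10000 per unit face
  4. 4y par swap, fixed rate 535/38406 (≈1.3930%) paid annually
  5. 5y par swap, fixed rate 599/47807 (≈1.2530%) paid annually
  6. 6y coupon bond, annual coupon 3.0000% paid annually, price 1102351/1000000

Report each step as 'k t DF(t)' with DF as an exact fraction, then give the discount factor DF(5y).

step 1 [1y] swap r/1=8/617: DF=(1 − 8/617·(0))/(1+8/617) = 617/625 ≈ 0.987200
step 2 [2y] swap r/1=14/607: DF=(1 − 14/607·(0.987200))/(1+14/607) = 597/625 ≈ 0.955200
step 3 [3y] zero: DF = P = 9517/10000 ≈ 0.951700
step 4 [4y] swap r/1=535/38406: DF=(1 − 535/38406·(0.987200+0.955200+0.951700))/(1+535/38406) = 1893/2000 ≈ 0.946500
step 5 [5y] swap r/1=599/47807: DF=(1 − 599/47807·(0.987200+0.955200+0.951700+0.946500))/(1+599/47807) = 9401/10000 ≈ 0.940100
step 6 [6y] bond c/1=3/100: DF=(1102351/1000000 − 3/100·(0.987200+0.955200+0.951700+0.946500+0.940100))/(1+3/100) = 931/1000 ≈ 0.931000

1 1 617/625
2 2 597/625
3 3 9517/10000
4 4 1893/2000
5 5 9401/10000
6 6 931/1000
DF(5y) = 9401/10000 ≈ 0.940100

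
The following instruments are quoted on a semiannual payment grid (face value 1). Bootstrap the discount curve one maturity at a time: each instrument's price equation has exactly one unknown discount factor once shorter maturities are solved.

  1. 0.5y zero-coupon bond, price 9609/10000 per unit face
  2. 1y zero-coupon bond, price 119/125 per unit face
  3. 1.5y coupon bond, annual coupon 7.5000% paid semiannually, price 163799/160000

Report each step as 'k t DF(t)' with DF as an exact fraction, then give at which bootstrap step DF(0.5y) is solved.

1 1/2 9609/10000
2 1 119/125
3 3/2 1147/1250
DF(0.5y) is solved at step 1

step 1 [0.5y] zero: DF = P = 9609/10000 ≈ 0.960900
step 2 [1y] zero: DF = P = 119/125 ≈ 0.952000
step 3 [1.5y] bond c/2=3/80: DF=(163799/160000 − 3/80·(0.960900+0.952000))/(1+3/80) = 1147/1250 ≈ 0.917600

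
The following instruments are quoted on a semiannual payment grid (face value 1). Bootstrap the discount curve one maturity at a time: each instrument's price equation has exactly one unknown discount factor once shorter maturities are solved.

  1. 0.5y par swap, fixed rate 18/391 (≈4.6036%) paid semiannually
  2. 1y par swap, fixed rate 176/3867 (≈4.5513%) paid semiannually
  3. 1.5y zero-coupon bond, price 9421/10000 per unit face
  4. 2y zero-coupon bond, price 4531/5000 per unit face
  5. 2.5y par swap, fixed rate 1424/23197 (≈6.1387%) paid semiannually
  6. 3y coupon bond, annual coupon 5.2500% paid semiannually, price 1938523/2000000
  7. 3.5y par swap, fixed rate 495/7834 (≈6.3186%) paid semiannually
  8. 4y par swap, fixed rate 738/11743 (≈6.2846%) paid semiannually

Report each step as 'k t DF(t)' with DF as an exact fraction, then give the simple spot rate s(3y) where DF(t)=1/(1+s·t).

1 1/2 391/400
2 1 239/250
3 3/2 9421/10000
4 2 4531/5000
5 5/2 536/625
6 3 4129/5000
7 7/2 401/500
8 4 3893/5000
s(3y) = (1/(4129/5000) − 1)/(3) = 871/12387 ≈ 7.0316%

step 1 [0.5y] swap r/2=9/391: DF=(1 − 9/391·(0))/(1+9/391) = 391/400 ≈ 0.977500
step 2 [1y] swap r/2=88/3867: DF=(1 − 88/3867·(0.977500))/(1+88/3867) = 239/250 ≈ 0.956000
step 3 [1.5y] zero: DF = P = 9421/10000 ≈ 0.942100
step 4 [2y] zero: DF = P = 4531/5000 ≈ 0.906200
step 5 [2.5y] swap r/2=712/23197: DF=(1 − 712/23197·(0.977500+0.956000+0.942100+0.906200))/(1+712/23197) = 536/625 ≈ 0.857600
step 6 [3y] bond c/2=21/800: DF=(1938523/2000000 − 21/800·(0.977500+0.956000+0.942100+0.906200+0.857600))/(1+21/800) = 4129/5000 ≈ 0.825800
step 7 [3.5y] swap r/2=495/15668: DF=(1 − 495/15668·(0.977500+0.956000+0.942100+0.906200+0.857600+0.825800))/(1+495/15668) = 401/500 ≈ 0.802000
step 8 [4y] swap r/2=369/11743: DF=(1 − 369/11743·(0.977500+0.956000+0.942100+0.906200+0.857600+0.825800+0.802000))/(1+369/11743) = 3893/5000 ≈ 0.778600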